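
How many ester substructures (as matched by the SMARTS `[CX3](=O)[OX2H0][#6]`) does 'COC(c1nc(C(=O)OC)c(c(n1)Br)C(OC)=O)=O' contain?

3

[CX3](=O)[OX2H0][#6] is the SMARTS for an ester: a carbonyl carbon bonded to an oxygen that is itself bonded to carbon (no H on that O).
The molecule carries 3 separate instances of a methyl-ester group (-C(=O)OCH3) meeting every constraint; each maps to a distinct set of atoms, giving 3 matches.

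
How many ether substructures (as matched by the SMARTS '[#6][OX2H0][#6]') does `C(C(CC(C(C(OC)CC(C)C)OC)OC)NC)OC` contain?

4

[#6][OX2H0][#6] is the SMARTS for an ether: an aliphatic oxygen bridging two carbons with no H on the oxygen.
The molecule carries 4 separate instances of a methoxy ether (-OCH3) meeting every constraint; each maps to a distinct set of atoms, giving 4 matches.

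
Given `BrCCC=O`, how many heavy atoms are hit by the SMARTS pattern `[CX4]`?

2

The query [CX4] means: C with X4: aliphatic carbon with exactly 4 total connections (bonds + H).
Check the 5 heavy atoms by environment: 2× C (X4) → match; 1× C (X3) → no; 1× O (X1) → no; 1× Br (X1) → no.
That gives 2 matching atoms.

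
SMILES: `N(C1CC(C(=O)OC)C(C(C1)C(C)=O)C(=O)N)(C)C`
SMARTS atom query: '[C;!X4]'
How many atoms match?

Check the 19 heavy atoms by environment: 10× C (X4) → no; 3× C (X3) → match; 3× O (X1) → no; 1× O (X2) → no; 2× N (X3) → no.
That gives 3 matching atoms.

3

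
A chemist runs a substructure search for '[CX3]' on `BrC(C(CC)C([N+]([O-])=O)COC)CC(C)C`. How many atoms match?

Check the 16 heavy atoms by environment: 11× C (X4) → no; 1× Br (X1) → no; 1× N (charge +1, X3) → no; 1× O (charge -1, X1) → no; 1× O (X1) → no; 1× O (X2) → no.
No environment satisfies the query, so 0 matching atoms.

0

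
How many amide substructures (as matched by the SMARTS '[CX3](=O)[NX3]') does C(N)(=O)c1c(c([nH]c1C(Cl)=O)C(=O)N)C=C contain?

2

[CX3](=O)[NX3] is the SMARTS for an amide: a carbonyl carbon bonded to a trivalent nitrogen.
The molecule carries 2 separate instances of a primary amide (-C(=O)NH2) meeting every constraint; each maps to a distinct set of atoms, giving 2 matches.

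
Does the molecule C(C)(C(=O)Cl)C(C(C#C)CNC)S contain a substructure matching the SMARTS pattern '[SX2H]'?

The pattern [SX2H] describes an aliphatic sulfur with two connections, one being H — a thiol.
The molecule carries a thiol (-SH), whose atoms satisfy every constraint of the query, so the pattern matches.

Yes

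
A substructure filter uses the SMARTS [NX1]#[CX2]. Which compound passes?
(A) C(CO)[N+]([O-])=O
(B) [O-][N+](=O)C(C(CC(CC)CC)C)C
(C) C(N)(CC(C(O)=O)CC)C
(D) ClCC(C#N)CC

D

[NX1]#[CX2] describes a nitrogen triple-bonded to a two-connected carbon (a nitrile).
(A) has a nitro group (-[N+](=O)[O-]) but there is no C#N triple bond.
(B) has a nitro group (-[N+](=O)[O-]) but there is no C#N triple bond.
(C) has a primary amino group (-NH2) but the nitrogen is NX3 (three connections), not NX1 triple-bonded.
(D) contains a nitrile (-C#N), which satisfies every atom and bond constraint.
So the answer is (D).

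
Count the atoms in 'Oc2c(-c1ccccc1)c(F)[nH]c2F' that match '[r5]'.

5

The query [r5] means: r5 matches atoms in a five-membered ring.
Check the 14 heavy atoms by environment: 1× n (aromatic, in 5-ring) → match; 4× c (aromatic, in 5-ring) → match; 6× c (aromatic, in 6-ring) → no; 1× O (acyclic) → no; 2× F (acyclic) → no.
Summing the matching environments: 1 + 4 = 5 matching atoms.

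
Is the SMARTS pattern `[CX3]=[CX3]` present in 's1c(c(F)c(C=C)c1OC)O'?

Yes

The pattern [CX3]=[CX3] describes a non-aromatic C=C double bond between two sp2 carbons — an alkene.
The molecule carries a vinyl group (-CH=CH2), whose atoms satisfy every constraint of the query, so the pattern matches.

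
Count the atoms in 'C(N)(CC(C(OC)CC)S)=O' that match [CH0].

The query [CH0] means: aliphatic carbon with no attached hydrogen.
Check the 11 heavy atoms by environment: 2× C (H2) → no; 2× C (H1) → no; 1× C (H0) → match; 2× O (H0) → no; 1× N (H2) → no; 2× C (H3) → no; 1× S (H1) → no.
That gives 1 matching atom.

1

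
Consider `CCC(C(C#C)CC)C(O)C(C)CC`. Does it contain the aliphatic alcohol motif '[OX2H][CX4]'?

The pattern [OX2H][CX4] describes a hydroxyl oxygen bound to an sp3 (X4) carbon — an aliphatic alcohol.
The molecule carries a hydroxyl group (-OH), whose atoms satisfy every constraint of the query, so the pattern matches.

Yes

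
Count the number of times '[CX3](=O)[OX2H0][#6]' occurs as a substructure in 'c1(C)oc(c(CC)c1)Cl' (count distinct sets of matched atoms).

0

[CX3](=O)[OX2H0][#6] is the SMARTS for an ester: a carbonyl carbon bonded to an oxygen that is itself bonded to carbon (no H on that O).
No fragment in the molecule satisfies every constraint, giving 0 matches.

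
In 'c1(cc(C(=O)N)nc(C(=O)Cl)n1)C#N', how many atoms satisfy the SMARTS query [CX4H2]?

0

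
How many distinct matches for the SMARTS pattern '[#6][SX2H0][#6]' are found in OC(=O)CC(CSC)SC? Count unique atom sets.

2

[#6][SX2H0][#6] is the SMARTS for a thioether: an aliphatic sulfur bridging two carbons with no H on the sulfur.
The molecule carries 2 separate instances of a methylthio ether (-SCH3) meeting every constraint; each maps to a distinct set of atoms, giving 2 matches.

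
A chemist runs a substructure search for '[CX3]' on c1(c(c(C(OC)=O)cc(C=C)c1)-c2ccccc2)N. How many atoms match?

3

The query [CX3] means: C with X3: aliphatic carbon with exactly 3 total connections.
Check the 19 heavy atoms by environment: 12× c (aromatic, X3) → no; 1× N (X3) → no; 3× C (X3) → match; 1× O (X1) → no; 1× O (X2) → no; 1× C (X4) → no.
That gives 3 matching atoms.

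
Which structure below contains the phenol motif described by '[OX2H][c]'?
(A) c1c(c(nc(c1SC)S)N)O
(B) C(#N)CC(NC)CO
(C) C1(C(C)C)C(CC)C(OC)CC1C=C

A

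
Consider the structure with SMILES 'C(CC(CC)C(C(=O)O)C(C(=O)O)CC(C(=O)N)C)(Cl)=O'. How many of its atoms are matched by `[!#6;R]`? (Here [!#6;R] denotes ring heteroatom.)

Check the 21 heavy atoms by environment: 13× C (acyclic) → no; 6× O (acyclic) → no; 1× Cl (acyclic) → no; 1× N (acyclic) → no.
No environment satisfies the query, so 0 matching atoms.

0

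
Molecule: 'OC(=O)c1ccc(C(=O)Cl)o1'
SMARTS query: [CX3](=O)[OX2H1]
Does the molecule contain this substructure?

Yes

The pattern [CX3](=O)[OX2H1] describes an sp2 carbon double-bonded to O and single-bonded to an -OH oxygen — a carboxylic acid.
The molecule carries a carboxylic acid group (-C(=O)OH), whose atoms satisfy every constraint of the query, so the pattern matches.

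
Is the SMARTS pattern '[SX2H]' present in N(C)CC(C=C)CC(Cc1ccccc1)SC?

The pattern [SX2H] describes an aliphatic sulfur with two connections, one being H — a thiol.
The closest candidate here is a methylthio ether (-SCH3), but the sulfur has H0 (bonded to two carbons), not H1. No other fragment satisfies the full query, so there is no match.

No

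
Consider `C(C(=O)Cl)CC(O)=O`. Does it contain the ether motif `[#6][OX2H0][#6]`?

No

The pattern [#6][OX2H0][#6] describes an aliphatic oxygen bridging two carbons with no H on the oxygen — an ether.
The closest candidate here is a carboxylic acid group (-C(=O)OH), but the -OH oxygen has H1; the =O is OX1, not OX2. No other fragment satisfies the full query, so there is no match.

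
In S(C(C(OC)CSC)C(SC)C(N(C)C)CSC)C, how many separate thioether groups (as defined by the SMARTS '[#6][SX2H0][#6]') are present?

[#6][SX2H0][#6] is the SMARTS for a thioether: an aliphatic sulfur bridging two carbons with no H on the sulfur.
The molecule carries 4 separate instances of a methylthio ether (-SCH3) meeting every constraint; each maps to a distinct set of atoms, giving 4 matches.

4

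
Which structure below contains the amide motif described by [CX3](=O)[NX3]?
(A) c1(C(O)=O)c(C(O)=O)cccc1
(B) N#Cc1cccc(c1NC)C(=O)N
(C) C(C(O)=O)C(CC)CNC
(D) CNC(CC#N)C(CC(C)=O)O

[CX3](=O)[NX3] describes a carbonyl carbon bonded to a trivalent nitrogen (an amide).
(A) has a carboxylic acid group (-C(=O)OH) but the carbonyl is bonded to O, not to an NX3 nitrogen.
(B) contains a primary amide (-C(=O)NH2), which satisfies every atom and bond constraint.
(C) has a carboxylic acid group (-C(=O)OH) but the carbonyl is bonded to O, not to an NX3 nitrogen.
(D) has a nitrile (-C#N) but the nitrile N is NX1 (triple-bonded), not NX3.
So the answer is (B).

B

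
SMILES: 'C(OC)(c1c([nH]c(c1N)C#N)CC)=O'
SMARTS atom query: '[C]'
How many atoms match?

5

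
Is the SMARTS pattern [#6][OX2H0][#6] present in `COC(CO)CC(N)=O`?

Yes

The pattern [#6][OX2H0][#6] describes an aliphatic oxygen bridging two carbons with no H on the oxygen — an ether.
The molecule carries a methoxy ether (-OCH3), whose atoms satisfy every constraint of the query, so the pattern matches.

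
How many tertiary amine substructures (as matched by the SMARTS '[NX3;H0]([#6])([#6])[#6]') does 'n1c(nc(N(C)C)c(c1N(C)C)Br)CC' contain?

[NX3;H0]([#6])([#6])[#6] is the SMARTS for a tertiary amine: a trivalent nitrogen with no H, bonded to three carbons.
The molecule carries 2 separate instances of a dimethylamino group (-N(CH3)2) meeting every constraint; each maps to a distinct set of atoms, giving 2 matches.

2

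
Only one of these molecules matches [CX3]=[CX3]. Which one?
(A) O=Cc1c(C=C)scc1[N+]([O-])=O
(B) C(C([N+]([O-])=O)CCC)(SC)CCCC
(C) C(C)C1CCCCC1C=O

A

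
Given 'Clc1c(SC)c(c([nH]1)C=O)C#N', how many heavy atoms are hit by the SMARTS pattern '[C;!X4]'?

2

The query [C;!X4] means: aliphatic carbon that does not have four total connections.
Check the 12 heavy atoms by environment: 1× n (aromatic, X3) → no; 4× c (aromatic, X3) → no; 1× Cl (X1) → no; 1× S (X2) → no; 1× C (X4) → no; 1× C (X2) → match; 1× N (X1) → no; 1× C (X3) → match; 1× O (X1) → no.
Summing the matching environments: 1 + 1 = 2 matching atoms.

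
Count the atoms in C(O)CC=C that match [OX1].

0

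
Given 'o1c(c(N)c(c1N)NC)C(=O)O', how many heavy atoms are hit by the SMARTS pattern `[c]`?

The query [c] means: lowercase c matches aromatic carbon only.
Check the 12 heavy atoms by environment: 1× o (aromatic) → no; 4× c (aromatic) → match; 3× N → no; 2× C → no; 2× O → no.
That gives 4 matching atoms.

4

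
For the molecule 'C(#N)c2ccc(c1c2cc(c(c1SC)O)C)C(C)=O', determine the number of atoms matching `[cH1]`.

The query [cH1] means: aromatic carbon bearing exactly one hydrogen.
Check the 19 heavy atoms by environment: 7× c (aromatic, H0) → no; 3× c (aromatic, H1) → match; 1× O (H1) → no; 3× C (H3) → no; 2× C (H0) → no; 1× O (H0) → no; 1× N (H0) → no; 1× S (H0) → no.
That gives 3 matching atoms.

3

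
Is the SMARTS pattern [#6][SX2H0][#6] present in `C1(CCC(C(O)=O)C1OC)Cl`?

No

The pattern [#6][SX2H0][#6] describes an aliphatic sulfur bridging two carbons with no H on the sulfur — a thioether.
The closest candidate here is a methoxy ether (-OCH3), but the bridging atom is O, not S. No other fragment satisfies the full query, so there is no match.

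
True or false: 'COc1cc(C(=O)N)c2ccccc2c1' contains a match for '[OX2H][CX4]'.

False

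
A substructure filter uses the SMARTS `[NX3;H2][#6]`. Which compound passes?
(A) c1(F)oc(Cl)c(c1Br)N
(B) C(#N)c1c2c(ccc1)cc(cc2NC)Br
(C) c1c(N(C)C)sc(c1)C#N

[NX3;H2][#6] describes a trivalent nitrogen with two H attached to carbon (a primary amine).
(A) contains a primary amino group (-NH2), which satisfies every atom and bond constraint.
(B) has an N-methylamino group (-NHCH3) but the nitrogen bears two carbons and only one H (H1), not H2.
(C) has a nitrile (-C#N) but the nitrogen is NX1 (triple-bonded), not NX3 with two H.
So the answer is (A).

A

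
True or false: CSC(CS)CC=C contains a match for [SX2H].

The pattern [SX2H] describes an aliphatic sulfur with two connections, one being H — a thiol.
The molecule carries a thiol (-SH), whose atoms satisfy every constraint of the query, so the pattern matches.

True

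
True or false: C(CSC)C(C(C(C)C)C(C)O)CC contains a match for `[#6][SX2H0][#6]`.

The pattern [#6][SX2H0][#6] describes an aliphatic sulfur bridging two carbons with no H on the sulfur — a thioether.
The molecule carries a methylthio ether (-SCH3), whose atoms satisfy every constraint of the query, so the pattern matches.

True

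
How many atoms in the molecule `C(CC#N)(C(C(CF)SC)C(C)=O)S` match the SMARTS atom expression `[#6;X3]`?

Check the 14 heavy atoms by environment: 7× C (X4) → no; 2× S (X2) → no; 1× F (X1) → no; 1× C (X3) → match; 1× O (X1) → no; 1× C (X2) → no; 1× N (X1) → no.
That gives 1 matching atom.

1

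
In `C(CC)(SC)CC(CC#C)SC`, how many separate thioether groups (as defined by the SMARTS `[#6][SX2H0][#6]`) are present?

2

[#6][SX2H0][#6] is the SMARTS for a thioether: an aliphatic sulfur bridging two carbons with no H on the sulfur.
The molecule carries 2 separate instances of a methylthio ether (-SCH3) meeting every constraint; each maps to a distinct set of atoms, giving 2 matches.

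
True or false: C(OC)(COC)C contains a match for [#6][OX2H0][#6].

True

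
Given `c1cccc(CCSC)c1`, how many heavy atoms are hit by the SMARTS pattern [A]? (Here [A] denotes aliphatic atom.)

The query [A] means: A matches any aliphatic (non-aromatic) heavy atom.
Check the 10 heavy atoms by environment: 3× C → match; 6× c (aromatic) → no; 1× S → match.
Summing the matching environments: 3 + 1 = 4 matching atoms.

4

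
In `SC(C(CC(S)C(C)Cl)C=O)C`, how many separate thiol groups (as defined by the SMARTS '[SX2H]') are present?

[SX2H] is the SMARTS for a thiol: an aliphatic sulfur with two connections, one being H.
The molecule carries 2 separate instances of a thiol (-SH) meeting every constraint; each maps to a distinct set of atoms, giving 2 matches.

2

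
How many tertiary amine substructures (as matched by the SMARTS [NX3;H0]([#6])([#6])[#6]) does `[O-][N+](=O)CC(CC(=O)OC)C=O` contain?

[NX3;H0]([#6])([#6])[#6] is the SMARTS for a tertiary amine: a trivalent nitrogen with no H, bonded to three carbons.
No fragment in the molecule satisfies every constraint, giving 0 matches.

0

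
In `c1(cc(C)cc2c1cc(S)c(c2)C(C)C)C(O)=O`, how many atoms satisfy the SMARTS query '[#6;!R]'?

5

The query [#6;!R] means: carbon not in any ring.
Check the 18 heavy atoms by environment: 10× c (aromatic, in 6-ring) → no; 5× C (acyclic) → match; 1× S (acyclic) → no; 2× O (acyclic) → no.
That gives 5 matching atoms.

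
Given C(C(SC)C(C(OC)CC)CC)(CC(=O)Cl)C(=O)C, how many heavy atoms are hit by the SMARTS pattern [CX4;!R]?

12

Check the 19 heavy atoms by environment: 12× C (X4, acyclic) → match; 2× C (X3, acyclic) → no; 2× O (X1, acyclic) → no; 1× Cl (X1, acyclic) → no; 1× S (X2, acyclic) → no; 1× O (X2, acyclic) → no.
That gives 12 matching atoms.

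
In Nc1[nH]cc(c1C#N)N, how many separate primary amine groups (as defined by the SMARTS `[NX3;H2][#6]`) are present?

[NX3;H2][#6] is the SMARTS for a primary amine: a trivalent nitrogen with two H attached to carbon.
The molecule carries 2 separate instances of a primary amino group (-NH2) meeting every constraint; each maps to a distinct set of atoms, giving 2 matches.

2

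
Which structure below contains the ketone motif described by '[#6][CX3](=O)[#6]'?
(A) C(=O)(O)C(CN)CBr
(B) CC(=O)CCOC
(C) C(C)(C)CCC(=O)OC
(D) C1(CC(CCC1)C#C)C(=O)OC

[#6][CX3](=O)[#6] describes a carbonyl carbon (no H) flanked by two carbons (a ketone).
(A) has a carboxylic acid group (-C(=O)OH) but one neighbour of the carbonyl carbon is O, not C.
(B) contains an acetyl/ketone group (-C(=O)CH3), which satisfies every atom and bond constraint.
(C) has a methyl-ester group (-C(=O)OCH3) but one neighbour of the carbonyl carbon is O, not C.
(D) has a methyl-ester group (-C(=O)OCH3) but one neighbour of the carbonyl carbon is O, not C.
So the answer is (B).

B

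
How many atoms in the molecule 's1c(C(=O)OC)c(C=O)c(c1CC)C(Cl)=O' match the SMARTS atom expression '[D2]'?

4

The query [D2] means: atom with exactly two heavy-atom neighbours.
Check the 16 heavy atoms by environment: 1× s (aromatic, D2) → match; 4× c (aromatic, D3) → no; 2× C (D3) → no; 3× O (D1) → no; 1× O (D2) → match; 2× C (D1) → no; 2× C (D2) → match; 1× Cl (D1) → no.
Summing the matching environments: 1 + 1 + 2 = 4 matching atoms.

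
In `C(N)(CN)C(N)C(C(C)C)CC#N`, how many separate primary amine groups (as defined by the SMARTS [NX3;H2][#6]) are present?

[NX3;H2][#6] is the SMARTS for a primary amine: a trivalent nitrogen with two H attached to carbon.
The molecule carries 3 separate instances of a primary amino group (-NH2) meeting every constraint; each maps to a distinct set of atoms, giving 3 matches.

3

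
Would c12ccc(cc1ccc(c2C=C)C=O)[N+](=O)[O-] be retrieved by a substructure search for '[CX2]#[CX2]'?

No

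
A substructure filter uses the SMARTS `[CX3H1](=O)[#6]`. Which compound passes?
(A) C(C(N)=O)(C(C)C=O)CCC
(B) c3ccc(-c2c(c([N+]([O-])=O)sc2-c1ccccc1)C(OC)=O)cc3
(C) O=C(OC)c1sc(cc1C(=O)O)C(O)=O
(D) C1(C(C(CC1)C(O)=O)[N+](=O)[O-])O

A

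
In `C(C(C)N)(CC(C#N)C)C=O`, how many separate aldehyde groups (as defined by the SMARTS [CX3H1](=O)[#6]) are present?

1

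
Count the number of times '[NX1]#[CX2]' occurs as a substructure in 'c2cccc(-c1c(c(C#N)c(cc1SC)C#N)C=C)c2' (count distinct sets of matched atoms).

[NX1]#[CX2] is the SMARTS for a nitrile: a nitrogen triple-bonded to a two-connected carbon.
The molecule carries 2 separate instances of a nitrile (-C#N) meeting every constraint; each maps to a distinct set of atoms, giving 2 matches.

2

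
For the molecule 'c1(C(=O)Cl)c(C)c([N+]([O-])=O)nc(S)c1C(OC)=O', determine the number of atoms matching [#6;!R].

4

The query [#6;!R] means: carbon not in any ring.
Check the 18 heavy atoms by environment: 1× n (aromatic, in 6-ring) → no; 5× c (aromatic, in 6-ring) → no; 1× S (acyclic) → no; 4× C (acyclic) → match; 4× O (acyclic) → no; 1× Cl (acyclic) → no; 1× N (charge +1, acyclic) → no; 1× O (charge -1, acyclic) → no.
That gives 4 matching atoms.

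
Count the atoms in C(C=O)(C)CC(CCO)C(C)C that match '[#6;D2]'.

4

Check the 12 heavy atoms by environment: 3× C (D1) → no; 3× C (D3) → no; 4× C (D2) → match; 2× O (D1) → no.
That gives 4 matching atoms.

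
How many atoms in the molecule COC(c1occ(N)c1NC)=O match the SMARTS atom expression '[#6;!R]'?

The query [#6;!R] means: carbon not in any ring.
Check the 12 heavy atoms by environment: 1× o (aromatic, in 5-ring) → no; 4× c (aromatic, in 5-ring) → no; 3× C (acyclic) → match; 2× O (acyclic) → no; 2× N (acyclic) → no.
That gives 3 matching atoms.

3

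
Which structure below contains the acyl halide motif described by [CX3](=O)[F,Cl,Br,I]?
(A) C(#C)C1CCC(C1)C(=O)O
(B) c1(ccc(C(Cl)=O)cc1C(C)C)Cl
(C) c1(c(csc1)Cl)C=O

B

[CX3](=O)[F,Cl,Br,I] describes a carbonyl carbon bonded to a halogen (an acyl halide).
(A) has a carboxylic acid group (-C(=O)OH) but the carbonyl is bonded to -OH, not to a halogen.
(B) contains an acyl chloride (-C(=O)Cl), which satisfies every atom and bond constraint.
(C) has a chloro substituent but the Cl is not on a carbonyl carbon.
So the answer is (B).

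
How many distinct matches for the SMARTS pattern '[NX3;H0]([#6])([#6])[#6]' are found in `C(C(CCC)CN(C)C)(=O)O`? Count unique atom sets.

[NX3;H0]([#6])([#6])[#6] is the SMARTS for a tertiary amine: a trivalent nitrogen with no H, bonded to three carbons.
Exactly one fragment in the molecule meets all constraints, giving 1 match.

1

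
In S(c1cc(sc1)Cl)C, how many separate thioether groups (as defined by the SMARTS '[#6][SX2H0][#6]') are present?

[#6][SX2H0][#6] is the SMARTS for a thioether: an aliphatic sulfur bridging two carbons with no H on the sulfur.
Exactly one fragment in the molecule meets all constraints, giving 1 match.

1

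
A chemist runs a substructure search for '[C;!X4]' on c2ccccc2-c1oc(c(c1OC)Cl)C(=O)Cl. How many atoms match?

1

The query [C;!X4] means: aliphatic carbon that does not have four total connections.
Check the 17 heavy atoms by environment: 1× o (aromatic, X2) → no; 10× c (aromatic, X3) → no; 2× Cl (X1) → no; 1× C (X3) → match; 1× O (X1) → no; 1× O (X2) → no; 1× C (X4) → no.
That gives 1 matching atom.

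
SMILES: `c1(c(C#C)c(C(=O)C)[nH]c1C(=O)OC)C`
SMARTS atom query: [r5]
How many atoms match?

5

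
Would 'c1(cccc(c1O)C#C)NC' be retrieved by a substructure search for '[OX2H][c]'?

Yes

The pattern [OX2H][c] describes a hydroxyl oxygen attached to an aromatic carbon — a phenol.
The molecule carries a hydroxyl group (-OH), whose atoms satisfy every constraint of the query, so the pattern matches.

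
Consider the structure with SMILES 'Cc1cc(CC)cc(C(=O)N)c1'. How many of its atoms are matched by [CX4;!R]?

The query [CX4;!R] means: aliphatic carbon with four total connections, not in a ring.
Check the 12 heavy atoms by environment: 6× c (aromatic, X3, in 6-ring) → no; 1× C (X3, acyclic) → no; 1× O (X1, acyclic) → no; 1× N (X3, acyclic) → no; 3× C (X4, acyclic) → match.
That gives 3 matching atoms.

3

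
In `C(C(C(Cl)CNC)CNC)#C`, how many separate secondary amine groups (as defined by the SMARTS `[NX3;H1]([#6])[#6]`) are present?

2

[NX3;H1]([#6])[#6] is the SMARTS for a secondary amine: a trivalent nitrogen with one H, bonded to two carbons.
The molecule carries 2 separate instances of an N-methylamino group (-NHCH3) meeting every constraint; each maps to a distinct set of atoms, giving 2 matches.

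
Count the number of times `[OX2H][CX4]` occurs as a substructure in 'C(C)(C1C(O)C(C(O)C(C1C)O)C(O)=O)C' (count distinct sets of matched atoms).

[OX2H][CX4] is the SMARTS for an aliphatic alcohol: a hydroxyl oxygen bound to an sp3 (X4) carbon.
The molecule carries 3 separate instances of a hydroxyl group (-OH) meeting every constraint; each maps to a distinct set of atoms, giving 3 matches.

3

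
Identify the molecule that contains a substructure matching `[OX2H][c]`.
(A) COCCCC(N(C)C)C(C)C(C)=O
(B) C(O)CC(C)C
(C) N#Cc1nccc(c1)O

[OX2H][c] describes a hydroxyl oxygen attached to an aromatic carbon (a phenol).
(A) has a methoxy ether (-OCH3) but the oxygen has H0, not H1.
(B) has a hydroxyl group (-OH) but the -OH is on an aliphatic carbon, not an aromatic c.
(C) contains a hydroxyl group (-OH), which satisfies every atom and bond constraint.
So the answer is (C).

C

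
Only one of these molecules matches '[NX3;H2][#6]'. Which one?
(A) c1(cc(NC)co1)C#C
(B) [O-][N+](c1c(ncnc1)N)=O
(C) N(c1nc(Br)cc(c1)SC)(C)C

[NX3;H2][#6] describes a trivalent nitrogen with two H attached to carbon (a primary amine).
(A) has an N-methylamino group (-NHCH3) but the nitrogen bears two carbons and only one H (H1), not H2.
(B) contains a primary amino group (-NH2), which satisfies every atom and bond constraint.
(C) has a dimethylamino group (-N(CH3)2) but the nitrogen has H0, not H2.
So the answer is (B).

B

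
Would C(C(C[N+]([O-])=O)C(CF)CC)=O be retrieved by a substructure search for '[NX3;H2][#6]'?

The pattern [NX3;H2][#6] describes a trivalent nitrogen with two H attached to carbon — a primary amine.
The closest candidate here is a nitro group (-[N+](=O)[O-]), but the nitrogen is [N+] with no H, not NX3H2. No other fragment satisfies the full query, so there is no match.

No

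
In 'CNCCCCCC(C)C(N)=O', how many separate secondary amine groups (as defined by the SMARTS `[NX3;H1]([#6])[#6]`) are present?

1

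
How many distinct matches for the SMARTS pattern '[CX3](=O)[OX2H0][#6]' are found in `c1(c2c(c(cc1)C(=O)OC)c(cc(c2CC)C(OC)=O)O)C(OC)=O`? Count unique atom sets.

3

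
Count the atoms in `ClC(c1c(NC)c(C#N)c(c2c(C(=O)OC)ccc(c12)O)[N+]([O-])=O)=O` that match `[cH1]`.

2

The query [cH1] means: aromatic carbon bearing exactly one hydrogen.
Check the 25 heavy atoms by environment: 8× c (aromatic, H0) → no; 2× c (aromatic, H1) → match; 3× C (H0) → no; 1× N (H0) → no; 1× N (charge +1, H0) → no; 1× O (charge -1, H0) → no; 4× O (H0) → no; 1× Cl (H0) → no; 1× O (H1) → no; 2× C (H3) → no; 1× N (H1) → no.
That gives 2 matching atoms.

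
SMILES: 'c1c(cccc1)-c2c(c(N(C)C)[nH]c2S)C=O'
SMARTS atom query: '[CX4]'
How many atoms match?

Check the 17 heavy atoms by environment: 1× n (aromatic, X3) → no; 10× c (aromatic, X3) → no; 1× C (X3) → no; 1× O (X1) → no; 1× S (X2) → no; 1× N (X3) → no; 2× C (X4) → match.
That gives 2 matching atoms.

2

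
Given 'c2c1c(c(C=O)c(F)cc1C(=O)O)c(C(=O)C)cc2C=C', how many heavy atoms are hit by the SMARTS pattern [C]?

The query [C] means: uppercase C matches aliphatic (non-aromatic) carbon only.
Check the 21 heavy atoms by environment: 10× c (aromatic) → no; 6× C → match; 4× O → no; 1× F → no.
That gives 6 matching atoms.

6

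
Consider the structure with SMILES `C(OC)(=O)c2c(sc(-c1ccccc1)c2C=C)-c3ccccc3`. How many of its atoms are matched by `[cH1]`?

The query [cH1] means: aromatic carbon bearing exactly one hydrogen.
Check the 23 heavy atoms by environment: 1× s (aromatic, H0) → no; 6× c (aromatic, H0) → no; 1× C (H1) → no; 1× C (H2) → no; 1× C (H0) → no; 2× O (H0) → no; 1× C (H3) → no; 10× c (aromatic, H1) → match.
That gives 10 matching atoms.

10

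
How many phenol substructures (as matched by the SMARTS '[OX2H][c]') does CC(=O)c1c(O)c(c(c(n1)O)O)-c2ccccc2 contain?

3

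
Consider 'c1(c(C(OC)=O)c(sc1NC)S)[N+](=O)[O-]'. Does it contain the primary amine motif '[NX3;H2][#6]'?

No

The pattern [NX3;H2][#6] describes a trivalent nitrogen with two H attached to carbon — a primary amine.
The closest candidate here is an N-methylamino group (-NHCH3), but the nitrogen bears two carbons and only one H (H1), not H2. No other fragment satisfies the full query, so there is no match.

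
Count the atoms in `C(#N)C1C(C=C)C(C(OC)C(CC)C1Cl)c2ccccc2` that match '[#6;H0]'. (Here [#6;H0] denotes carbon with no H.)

The query [#6;H0] means: any carbon with no attached hydrogen.
Check the 21 heavy atoms by environment: 7× C (H1) → no; 1× c (aromatic, H0) → match; 5× c (aromatic, H1) → no; 2× C (H2) → no; 1× C (H0) → match; 1× N (H0) → no; 2× C (H3) → no; 1× O (H0) → no; 1× Cl (H0) → no.
Summing the matching environments: 1 + 1 = 2 matching atoms.

2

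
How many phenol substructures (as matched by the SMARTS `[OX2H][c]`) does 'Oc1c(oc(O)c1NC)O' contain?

3

[OX2H][c] is the SMARTS for a phenol: a hydroxyl oxygen attached to an aromatic carbon.
The molecule carries 3 separate instances of a hydroxyl group (-OH) meeting every constraint; each maps to a distinct set of atoms, giving 3 matches.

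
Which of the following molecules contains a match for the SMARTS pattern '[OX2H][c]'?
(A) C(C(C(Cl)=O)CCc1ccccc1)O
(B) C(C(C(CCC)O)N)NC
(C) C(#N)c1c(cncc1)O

[OX2H][c] describes a hydroxyl oxygen attached to an aromatic carbon (a phenol).
(A) has a hydroxyl group (-OH) but the -OH is on an aliphatic carbon, not an aromatic c.
(B) has a hydroxyl group (-OH) but the -OH is on an aliphatic carbon, not an aromatic c.
(C) contains a hydroxyl group (-OH), which satisfies every atom and bond constraint.
So the answer is (C).

C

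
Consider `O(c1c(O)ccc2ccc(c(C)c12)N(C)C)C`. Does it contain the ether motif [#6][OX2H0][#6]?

Yes

The pattern [#6][OX2H0][#6] describes an aliphatic oxygen bridging two carbons with no H on the oxygen — an ether.
The molecule carries a methoxy ether (-OCH3), whose atoms satisfy every constraint of the query, so the pattern matches.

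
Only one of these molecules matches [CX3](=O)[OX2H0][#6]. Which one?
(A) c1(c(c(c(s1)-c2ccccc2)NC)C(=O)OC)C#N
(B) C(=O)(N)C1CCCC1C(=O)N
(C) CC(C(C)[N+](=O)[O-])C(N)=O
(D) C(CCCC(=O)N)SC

A

[CX3](=O)[OX2H0][#6] describes a carbonyl carbon bonded to an oxygen that is itself bonded to carbon (no H on that O) (an ester).
(A) contains a methyl-ester group (-C(=O)OCH3), which satisfies every atom and bond constraint.
(B) has a primary amide (-C(=O)NH2) but the carbonyl is bonded to N, not to an O-C linkage.
(C) has a primary amide (-C(=O)NH2) but the carbonyl is bonded to N, not to an O-C linkage.
(D) has a primary amide (-C(=O)NH2) but the carbonyl is bonded to N, not to an O-C linkage.
So the answer is (A).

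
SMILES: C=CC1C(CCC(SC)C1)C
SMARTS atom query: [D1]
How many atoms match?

The query [D1] means: atom with exactly one heavy-atom neighbour (degree 1).
Check the 11 heavy atoms by environment: 4× C (D2) → no; 3× C (D3) → no; 3× C (D1) → match; 1× S (D2) → no.
That gives 3 matching atoms.

3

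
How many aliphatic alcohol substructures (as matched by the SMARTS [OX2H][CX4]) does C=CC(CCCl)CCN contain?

[OX2H][CX4] is the SMARTS for an aliphatic alcohol: a hydroxyl oxygen bound to an sp3 (X4) carbon.
No fragment in the molecule satisfies every constraint, giving 0 matches.

0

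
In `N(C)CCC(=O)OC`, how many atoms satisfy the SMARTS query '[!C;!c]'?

Check the 8 heavy atoms by environment: 5× C → no; 1× N → match; 2× O → match.
Summing the matching environments: 1 + 2 = 3 matching atoms.

3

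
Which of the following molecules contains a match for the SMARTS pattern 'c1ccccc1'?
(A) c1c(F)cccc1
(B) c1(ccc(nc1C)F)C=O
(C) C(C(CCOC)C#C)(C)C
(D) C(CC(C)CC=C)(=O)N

c1ccccc1 describes six aromatic carbons in a ring (a benzene ring).
(A) contains the required atom environment, so the pattern matches.
(B) has a methyl group (-CH3) but no six-membered all-carbon aromatic ring is present.
(C) has a methyl group (-CH3) but no six-membered all-carbon aromatic ring is present.
(D) has a methyl group (-CH3) but no six-membered all-carbon aromatic ring is present.
So the answer is (A).

A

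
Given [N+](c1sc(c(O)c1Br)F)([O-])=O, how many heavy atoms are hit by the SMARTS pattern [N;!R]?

1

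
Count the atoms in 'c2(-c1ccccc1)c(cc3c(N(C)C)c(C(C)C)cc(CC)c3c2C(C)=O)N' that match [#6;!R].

9

Check the 28 heavy atoms by environment: 16× c (aromatic, in 6-ring) → no; 2× N (acyclic) → no; 9× C (acyclic) → match; 1× O (acyclic) → no.
That gives 9 matching atoms.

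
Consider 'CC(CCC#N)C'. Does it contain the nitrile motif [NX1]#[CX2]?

The pattern [NX1]#[CX2] describes a nitrogen triple-bonded to a two-connected carbon — a nitrile.
The molecule carries a nitrile (-C#N), whose atoms satisfy every constraint of the query, so the pattern matches.

Yes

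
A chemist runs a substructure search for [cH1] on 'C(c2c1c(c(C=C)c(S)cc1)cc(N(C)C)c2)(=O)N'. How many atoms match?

4

The query [cH1] means: aromatic carbon bearing exactly one hydrogen.
Check the 19 heavy atoms by environment: 6× c (aromatic, H0) → no; 4× c (aromatic, H1) → match; 1× N (H0) → no; 2× C (H3) → no; 1× S (H1) → no; 1× C (H0) → no; 1× O (H0) → no; 1× N (H2) → no; 1× C (H1) → no; 1× C (H2) → no.
That gives 4 matching atoms.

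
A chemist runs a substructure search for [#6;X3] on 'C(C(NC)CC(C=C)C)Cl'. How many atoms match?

2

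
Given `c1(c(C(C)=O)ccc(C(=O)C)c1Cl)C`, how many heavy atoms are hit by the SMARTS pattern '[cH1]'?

2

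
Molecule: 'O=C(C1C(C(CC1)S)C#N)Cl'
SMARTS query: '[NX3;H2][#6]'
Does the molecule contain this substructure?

The pattern [NX3;H2][#6] describes a trivalent nitrogen with two H attached to carbon — a primary amine.
The closest candidate here is a nitrile (-C#N), but the nitrogen is NX1 (triple-bonded), not NX3 with two H. No other fragment satisfies the full query, so there is no match.

No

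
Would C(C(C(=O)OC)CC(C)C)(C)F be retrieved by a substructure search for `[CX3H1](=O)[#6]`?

The pattern [CX3H1](=O)[#6] describes an sp2 carbon with one H, double-bonded to O and single-bonded to carbon — an aldehyde.
The closest candidate here is a methyl-ester group (-C(=O)OCH3), but the carbonyl carbon has H0, not H1. No other fragment satisfies the full query, so there is no match.

No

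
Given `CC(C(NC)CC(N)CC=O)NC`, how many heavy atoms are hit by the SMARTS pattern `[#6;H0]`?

The query [#6;H0] means: any carbon with no attached hydrogen.
Check the 13 heavy atoms by environment: 2× C (H2) → no; 4× C (H1) → no; 3× C (H3) → no; 2× N (H1) → no; 1× N (H2) → no; 1× O (H0) → no.
No environment satisfies the query, so 0 matching atoms.

0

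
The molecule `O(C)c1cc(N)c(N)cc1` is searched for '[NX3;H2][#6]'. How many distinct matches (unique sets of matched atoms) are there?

2

[NX3;H2][#6] is the SMARTS for a primary amine: a trivalent nitrogen with two H attached to carbon.
The molecule carries 2 separate instances of a primary amino group (-NH2) meeting every constraint; each maps to a distinct set of atoms, giving 2 matches.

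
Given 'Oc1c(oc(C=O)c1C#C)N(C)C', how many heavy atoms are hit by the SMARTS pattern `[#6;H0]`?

Check the 13 heavy atoms by environment: 1× o (aromatic, H0) → no; 4× c (aromatic, H0) → match; 1× C (H0) → match; 2× C (H1) → no; 1× O (H0) → no; 1× O (H1) → no; 1× N (H0) → no; 2× C (H3) → no.
Summing the matching environments: 4 + 1 = 5 matching atoms.

5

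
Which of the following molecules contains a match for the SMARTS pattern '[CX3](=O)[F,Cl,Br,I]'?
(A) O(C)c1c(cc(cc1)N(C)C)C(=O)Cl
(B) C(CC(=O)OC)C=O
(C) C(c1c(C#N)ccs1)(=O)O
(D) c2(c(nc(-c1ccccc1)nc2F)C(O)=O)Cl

A

[CX3](=O)[F,Cl,Br,I] describes a carbonyl carbon bonded to a halogen (an acyl halide).
(A) contains an acyl chloride (-C(=O)Cl), which satisfies every atom and bond constraint.
(B) has a methyl-ester group (-C(=O)OCH3) but the carbonyl is bonded to -O-C, not to a halogen.
(C) has a carboxylic acid group (-C(=O)OH) but the carbonyl is bonded to -OH, not to a halogen.
(D) has a chloro substituent but the Cl is not on a carbonyl carbon.
So the answer is (A).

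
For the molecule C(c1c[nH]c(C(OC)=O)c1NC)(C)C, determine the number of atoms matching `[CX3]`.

1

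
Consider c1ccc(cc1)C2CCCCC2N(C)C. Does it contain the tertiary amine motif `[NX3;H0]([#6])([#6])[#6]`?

Yes

The pattern [NX3;H0]([#6])([#6])[#6] describes a trivalent nitrogen with no H, bonded to three carbons — a tertiary amine.
The molecule carries a dimethylamino group (-N(CH3)2), whose atoms satisfy every constraint of the query, so the pattern matches.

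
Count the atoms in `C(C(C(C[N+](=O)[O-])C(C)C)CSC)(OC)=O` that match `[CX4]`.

9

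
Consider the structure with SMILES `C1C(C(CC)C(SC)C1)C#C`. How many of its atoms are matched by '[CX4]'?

8

Check the 11 heavy atoms by environment: 8× C (X4) → match; 1× S (X2) → no; 2× C (X2) → no.
That gives 8 matching atoms.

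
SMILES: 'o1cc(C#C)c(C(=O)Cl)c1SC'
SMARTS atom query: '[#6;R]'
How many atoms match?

4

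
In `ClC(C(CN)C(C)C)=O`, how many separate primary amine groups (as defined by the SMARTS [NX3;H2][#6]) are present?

[NX3;H2][#6] is the SMARTS for a primary amine: a trivalent nitrogen with two H attached to carbon.
Exactly one fragment in the molecule meets all constraints, giving 1 match.

1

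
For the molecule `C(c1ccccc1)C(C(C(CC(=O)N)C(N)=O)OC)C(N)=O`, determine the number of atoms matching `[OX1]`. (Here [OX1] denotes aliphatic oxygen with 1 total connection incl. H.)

The query [OX1] means: aliphatic oxygen with one total connection — typically a carbonyl =O or an oxide.
Check the 22 heavy atoms by environment: 6× C (X4) → no; 3× C (X3) → no; 3× O (X1) → match; 3× N (X3) → no; 6× c (aromatic, X3) → no; 1× O (X2) → no.
That gives 3 matching atoms.

3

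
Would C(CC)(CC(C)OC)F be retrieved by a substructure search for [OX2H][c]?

No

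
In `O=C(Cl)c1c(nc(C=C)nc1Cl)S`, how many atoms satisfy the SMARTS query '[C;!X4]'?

3

Check the 13 heavy atoms by environment: 2× n (aromatic, X2) → no; 4× c (aromatic, X3) → no; 3× C (X3) → match; 1× O (X1) → no; 2× Cl (X1) → no; 1× S (X2) → no.
That gives 3 matching atoms.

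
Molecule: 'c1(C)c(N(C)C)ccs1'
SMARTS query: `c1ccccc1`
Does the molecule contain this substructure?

The pattern c1ccccc1 describes six aromatic carbons in a ring — a benzene ring.
The closest candidate here is a methyl group (-CH3), but no six-membered all-carbon aromatic ring is present. No other fragment satisfies the full query, so there is no match.

No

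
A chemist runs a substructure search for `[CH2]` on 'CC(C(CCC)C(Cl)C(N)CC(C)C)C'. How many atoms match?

3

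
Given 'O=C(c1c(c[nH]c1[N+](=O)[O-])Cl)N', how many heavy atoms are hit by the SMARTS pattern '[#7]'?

3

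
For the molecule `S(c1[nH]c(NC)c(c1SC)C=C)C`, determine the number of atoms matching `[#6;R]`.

The query [#6;R] means: carbon that is part of a ring.
Check the 13 heavy atoms by environment: 1× n (aromatic, in 5-ring) → no; 4× c (aromatic, in 5-ring) → match; 2× S (acyclic) → no; 5× C (acyclic) → no; 1× N (acyclic) → no.
That gives 4 matching atoms.

4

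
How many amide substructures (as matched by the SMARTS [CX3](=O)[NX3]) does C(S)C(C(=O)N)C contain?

1

[CX3](=O)[NX3] is the SMARTS for an amide: a carbonyl carbon bonded to a trivalent nitrogen.
Exactly one fragment in the molecule meets all constraints, giving 1 match.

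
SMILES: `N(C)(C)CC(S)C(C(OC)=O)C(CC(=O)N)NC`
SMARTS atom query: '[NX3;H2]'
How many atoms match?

The query [NX3;H2] means: aliphatic N with 3 total connections, two of them H — an -NH2 nitrogen (amine or amide).
Check the 18 heavy atoms by environment: 2× C (H2, X4) → no; 3× C (H1, X4) → no; 2× C (H0, X3) → no; 2× O (H0, X1) → no; 1× N (H2, X3) → match; 1× O (H0, X2) → no; 4× C (H3, X4) → no; 1× S (H1, X2) → no; 1× N (H1, X3) → no; 1× N (H0, X3) → no.
That gives 1 matching atom.

1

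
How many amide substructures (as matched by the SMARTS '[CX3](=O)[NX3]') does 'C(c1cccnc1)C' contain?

[CX3](=O)[NX3] is the SMARTS for an amide: a carbonyl carbon bonded to a trivalent nitrogen.
No fragment in the molecule satisfies every constraint, giving 0 matches.

0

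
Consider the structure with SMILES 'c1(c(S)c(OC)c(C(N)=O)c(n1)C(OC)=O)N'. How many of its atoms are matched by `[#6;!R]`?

4

Check the 17 heavy atoms by environment: 1× n (aromatic, in 6-ring) → no; 5× c (aromatic, in 6-ring) → no; 4× C (acyclic) → match; 4× O (acyclic) → no; 2× N (acyclic) → no; 1× S (acyclic) → no.
That gives 4 matching atoms.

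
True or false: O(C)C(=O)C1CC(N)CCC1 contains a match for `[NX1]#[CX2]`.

False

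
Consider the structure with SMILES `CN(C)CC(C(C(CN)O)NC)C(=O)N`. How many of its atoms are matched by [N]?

The query [N] means: uppercase N matches aliphatic (non-aromatic) nitrogen only.
Check the 15 heavy atoms by environment: 9× C → no; 2× O → no; 4× N → match.
That gives 4 matching atoms.

4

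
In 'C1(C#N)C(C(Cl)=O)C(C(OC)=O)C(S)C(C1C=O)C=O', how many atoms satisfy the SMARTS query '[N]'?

1

The query [N] means: uppercase N matches aliphatic (non-aromatic) nitrogen only.
Check the 20 heavy atoms by environment: 12× C → no; 1× S → no; 5× O → no; 1× N → match; 1× Cl → no.
That gives 1 matching atom.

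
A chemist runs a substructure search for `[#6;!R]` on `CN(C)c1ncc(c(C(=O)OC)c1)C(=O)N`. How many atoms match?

5

The query [#6;!R] means: carbon not in any ring.
Check the 16 heavy atoms by environment: 1× n (aromatic, in 6-ring) → no; 5× c (aromatic, in 6-ring) → no; 2× N (acyclic) → no; 5× C (acyclic) → match; 3× O (acyclic) → no.
That gives 5 matching atoms.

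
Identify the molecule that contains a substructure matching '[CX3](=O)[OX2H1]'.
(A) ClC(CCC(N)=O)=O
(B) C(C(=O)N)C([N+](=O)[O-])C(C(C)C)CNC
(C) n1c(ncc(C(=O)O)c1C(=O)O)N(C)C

[CX3](=O)[OX2H1] describes an sp2 carbon double-bonded to O and single-bonded to an -OH oxygen (a carboxylic acid).
(A) has a primary amide (-C(=O)NH2) but the carbonyl is bonded to N, not to an -OH oxygen.
(B) has a primary amide (-C(=O)NH2) but the carbonyl is bonded to N, not to an -OH oxygen.
(C) contains a carboxylic acid group (-C(=O)OH), which satisfies every atom and bond constraint.
So the answer is (C).

C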